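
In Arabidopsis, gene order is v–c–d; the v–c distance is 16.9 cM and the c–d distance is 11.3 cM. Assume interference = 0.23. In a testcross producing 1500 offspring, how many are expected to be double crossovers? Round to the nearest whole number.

Map distances give recombination frequencies of 0.169 and 0.113 for the two intervals.
With interference 0.23 (so coincidence = 0.77), expected double-crossover frequency = 0.169 × 0.113 × 0.77 = 0.01470.
Expected number = 0.01470 × 1500 = 22.06 ≈ 22.

22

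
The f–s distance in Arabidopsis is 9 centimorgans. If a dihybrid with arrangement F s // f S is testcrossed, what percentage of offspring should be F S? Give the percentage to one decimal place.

4.5%

A map distance of 9 centimorgans corresponds to a recombination frequency of 0.090.
The F1 is F s / f S, so F S is a recombinant gamete class with expected frequency r/2 = 0.090/2 = 0.0450.
That is 0.0450 = 4.5% of the progeny.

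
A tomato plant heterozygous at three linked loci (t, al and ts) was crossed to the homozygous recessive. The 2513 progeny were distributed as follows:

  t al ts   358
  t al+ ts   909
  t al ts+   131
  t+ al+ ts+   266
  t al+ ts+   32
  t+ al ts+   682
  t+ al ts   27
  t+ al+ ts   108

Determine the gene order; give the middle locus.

The two most frequent reciprocal classes, t al+ ts and t+ al ts+, are the parental types, so the F1 was t al+ ts / t+ al ts+.
The two rarest classes, t al+ ts+ and t+ al ts, are the double crossovers. Comparing them with the parentals, only the ts allele has switched, so ts is the middle locus and the order is t – ts – al.

ts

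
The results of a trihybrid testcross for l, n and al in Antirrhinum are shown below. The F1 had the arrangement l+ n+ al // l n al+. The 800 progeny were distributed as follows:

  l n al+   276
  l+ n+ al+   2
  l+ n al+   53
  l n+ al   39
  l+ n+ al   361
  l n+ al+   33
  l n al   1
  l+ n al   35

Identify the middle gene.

The two rarest classes, l+ n+ al+ and l n al, are the double crossovers. Comparing them with the parentals, only the al allele has switched, so al is the middle locus and the order is l – al – n.

al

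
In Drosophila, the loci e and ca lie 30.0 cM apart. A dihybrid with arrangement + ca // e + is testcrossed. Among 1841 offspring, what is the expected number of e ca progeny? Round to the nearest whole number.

A map distance of 30.0 cM corresponds to a recombination frequency of 0.300.
The F1 is + ca / e +, so e ca is a recombinant gamete class with expected frequency r/2 = 0.300/2 = 0.1500.
Expected number = 0.1500 × 1841 = 276.15 ≈ 276.

276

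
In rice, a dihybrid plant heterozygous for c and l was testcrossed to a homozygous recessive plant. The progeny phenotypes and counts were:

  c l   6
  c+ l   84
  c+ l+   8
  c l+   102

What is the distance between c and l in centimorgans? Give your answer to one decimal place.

The two most frequent classes, c+ l (84) and c l+ (102), are the parental types, so the F1 was c+ l / c l+.
The recombinant classes are c+ l+ and c l: 8 + 6 = 14.
Recombination frequency = 14/200 = 0.0700 ≈ 7.0%, i.e. 7.0 centimorgans.

7.0 centimorgans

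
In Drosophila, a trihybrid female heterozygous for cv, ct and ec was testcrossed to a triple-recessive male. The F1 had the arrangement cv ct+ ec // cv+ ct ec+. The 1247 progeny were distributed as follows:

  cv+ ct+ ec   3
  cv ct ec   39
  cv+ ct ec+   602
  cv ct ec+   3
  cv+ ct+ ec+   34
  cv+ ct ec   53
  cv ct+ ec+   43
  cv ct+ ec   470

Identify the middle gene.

cv

The two rarest classes, cv+ ct+ ec and cv ct ec+, are the double crossovers. Comparing them with the parentals, only the cv allele has switched, so cv is the middle locus and the order is ec – cv – ct.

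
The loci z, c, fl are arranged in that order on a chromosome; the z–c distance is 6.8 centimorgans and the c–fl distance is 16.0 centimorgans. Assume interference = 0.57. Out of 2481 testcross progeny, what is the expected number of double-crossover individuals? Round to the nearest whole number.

12

Map distances give recombination frequencies of 0.068 and 0.160 for the two intervals.
With interference 0.57 (so coincidence = 0.43), expected double-crossover frequency = 0.068 × 0.160 × 0.43 = 0.00468.
Expected number = 0.00468 × 2481 = 11.61 ≈ 12.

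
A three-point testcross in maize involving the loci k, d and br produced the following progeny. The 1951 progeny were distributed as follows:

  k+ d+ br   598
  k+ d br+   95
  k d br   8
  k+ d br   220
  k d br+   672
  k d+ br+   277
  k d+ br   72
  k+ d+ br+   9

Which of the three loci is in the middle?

br

The two most frequent reciprocal classes, k d br+ and k+ d+ br, are the parental types, so the F1 was k d br+ / k+ d+ br.
The two rarest classes, k d br and k+ d+ br+, are the double crossovers. Comparing them with the parentals, only the br allele has switched, so br is the middle locus and the order is d – br – k.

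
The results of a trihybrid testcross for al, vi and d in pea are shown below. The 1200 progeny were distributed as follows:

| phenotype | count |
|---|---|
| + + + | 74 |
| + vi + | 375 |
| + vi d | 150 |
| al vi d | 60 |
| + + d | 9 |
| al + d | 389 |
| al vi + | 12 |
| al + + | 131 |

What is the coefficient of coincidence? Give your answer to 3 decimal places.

The two most frequent reciprocal classes, + vi + and al + d, are the parental types, so the F1 was + vi + / al + d.
The two rarest classes, al vi + and + + d, are the double crossovers. Comparing them with the parentals, only the al allele has switched, so al is the middle locus and the order is d – al – vi.
d–al: (281 + 21)/1200 = 0.2517; al–vi: (134 + 21)/1200 = 0.1292.
Expected DCO frequency = 0.2517 × 0.1292 ≈ 0.03252; observed = 21/1200 ≈ 0.01750.
Coefficient of coincidence = 0.01750/0.03252 ≈ 0.538.

0.538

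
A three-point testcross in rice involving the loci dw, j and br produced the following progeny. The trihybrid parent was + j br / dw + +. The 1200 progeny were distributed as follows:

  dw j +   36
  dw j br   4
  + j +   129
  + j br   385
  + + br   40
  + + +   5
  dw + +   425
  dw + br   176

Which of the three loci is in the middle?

The two rarest classes, dw j br and + + +, are the double crossovers. Comparing them with the parentals, only the dw allele has switched, so dw is the middle locus and the order is j – dw – br.

dw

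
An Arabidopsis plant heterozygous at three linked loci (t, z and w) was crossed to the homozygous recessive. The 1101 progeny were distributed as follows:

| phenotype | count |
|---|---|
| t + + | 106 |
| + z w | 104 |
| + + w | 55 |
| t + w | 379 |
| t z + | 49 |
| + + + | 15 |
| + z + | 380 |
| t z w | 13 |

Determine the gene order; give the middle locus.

The two most frequent reciprocal classes, t + w and + z +, are the parental types, so the F1 was t + w / + z +.
The two rarest classes, t z w and + + +, are the double crossovers. Comparing them with the parentals, only the z allele has switched, so z is the middle locus and the order is t – z – w.

z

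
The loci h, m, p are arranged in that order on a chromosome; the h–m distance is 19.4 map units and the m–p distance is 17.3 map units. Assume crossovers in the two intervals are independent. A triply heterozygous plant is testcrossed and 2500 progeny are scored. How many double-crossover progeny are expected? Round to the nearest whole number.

84

Map distances give recombination frequencies of 0.194 and 0.173 for the two intervals.
With no interference, expected double-crossover frequency = 0.194 × 0.173 = 0.03356.
Expected number = 0.03356 × 2500 = 83.91 ≈ 84.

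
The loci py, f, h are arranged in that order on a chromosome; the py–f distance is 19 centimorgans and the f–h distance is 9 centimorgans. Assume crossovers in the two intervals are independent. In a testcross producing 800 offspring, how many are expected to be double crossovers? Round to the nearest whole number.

Map distances give recombination frequencies of 0.190 and 0.090 for the two intervals.
With no interference, expected double-crossover frequency = 0.190 × 0.090 = 0.01710.
Expected number = 0.01710 × 800 = 13.68 ≈ 14.

14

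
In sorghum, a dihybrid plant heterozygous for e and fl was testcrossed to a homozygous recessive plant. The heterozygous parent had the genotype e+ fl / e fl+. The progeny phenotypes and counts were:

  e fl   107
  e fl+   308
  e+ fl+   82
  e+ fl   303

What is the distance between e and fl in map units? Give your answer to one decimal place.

23.6 map units

The recombinant classes are e+ fl+ and e fl: 82 + 107 = 189.
Recombination frequency = 189/800 = 0.2362 ≈ 23.6%, i.e. 23.6 map units.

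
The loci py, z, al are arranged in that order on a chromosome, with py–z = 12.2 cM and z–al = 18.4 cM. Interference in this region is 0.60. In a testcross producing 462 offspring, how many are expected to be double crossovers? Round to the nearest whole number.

Map distances give recombination frequencies of 0.122 and 0.184 for the two intervals.
With interference 0.60 (so coincidence = 0.40), expected double-crossover frequency = 0.122 × 0.184 × 0.40 = 0.00898.
Expected number = 0.00898 × 462 = 4.15 ≈ 4.

4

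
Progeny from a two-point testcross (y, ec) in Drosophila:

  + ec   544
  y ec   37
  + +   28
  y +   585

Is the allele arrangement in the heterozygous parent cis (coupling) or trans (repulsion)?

trans

The two most frequent classes are + ec (544) and y + (585); these are the parental (non-recombinant) types.
So the F1 carried + ec on one chromosome and y + on the other — the recessive alleles are on opposite chromosomes (trans / repulsion).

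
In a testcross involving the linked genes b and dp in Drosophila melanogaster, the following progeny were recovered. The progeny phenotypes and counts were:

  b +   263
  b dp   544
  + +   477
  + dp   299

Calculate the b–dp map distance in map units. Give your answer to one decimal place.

35.5 map units

The two most frequent classes, + + (477) and b dp (544), are the parental types, so the F1 was + + / b dp.
The recombinant classes are + dp and b +: 299 + 263 = 562.
Recombination frequency = 562/1583 = 0.3550 ≈ 35.5%, i.e. 35.5 map units.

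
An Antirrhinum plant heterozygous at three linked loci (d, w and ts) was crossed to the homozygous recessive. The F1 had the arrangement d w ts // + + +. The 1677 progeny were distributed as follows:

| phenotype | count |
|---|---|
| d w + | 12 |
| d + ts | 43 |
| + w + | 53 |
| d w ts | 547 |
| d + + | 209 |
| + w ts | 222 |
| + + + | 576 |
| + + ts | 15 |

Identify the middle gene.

ts

The two rarest classes, d w + and + + ts, are the double crossovers. Comparing them with the parentals, only the ts allele has switched, so ts is the middle locus and the order is d – ts – w.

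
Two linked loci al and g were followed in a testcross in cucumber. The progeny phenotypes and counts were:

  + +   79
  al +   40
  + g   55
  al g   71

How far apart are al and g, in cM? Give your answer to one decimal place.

The two most frequent classes, + + (79) and al g (71), are the parental types, so the F1 was + + / al g.
The recombinant classes are + g and al +: 55 + 40 = 95.
Recombination frequency = 95/245 = 0.3878 ≈ 38.8%, i.e. 38.8 cM.

38.8 cM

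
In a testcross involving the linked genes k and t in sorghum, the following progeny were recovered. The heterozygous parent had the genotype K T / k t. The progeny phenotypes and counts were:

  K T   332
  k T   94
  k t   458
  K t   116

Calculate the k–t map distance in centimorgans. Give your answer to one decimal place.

The recombinant classes are K t and k T: 116 + 94 = 210.
Recombination frequency = 210/1000 = 0.2100 ≈ 21.0%, i.e. 21.0 centimorgans.

21.0 centimorgans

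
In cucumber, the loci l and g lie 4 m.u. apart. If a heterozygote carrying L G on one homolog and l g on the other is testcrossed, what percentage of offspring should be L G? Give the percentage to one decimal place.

A map distance of 4 m.u. corresponds to a recombination frequency of 0.040.
The F1 is L G / l g, so L G is a parental gamete class with expected frequency (1 − r)/2 = 0.960/2 = 0.4800.
That is 0.4800 = 48.0% of the progeny.

48.0%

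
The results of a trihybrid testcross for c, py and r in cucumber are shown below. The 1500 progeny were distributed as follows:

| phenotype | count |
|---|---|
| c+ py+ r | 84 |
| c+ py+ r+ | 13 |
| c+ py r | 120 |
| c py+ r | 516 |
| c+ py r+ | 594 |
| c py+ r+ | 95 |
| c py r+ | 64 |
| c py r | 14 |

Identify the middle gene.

py

The two most frequent reciprocal classes, c+ py r+ and c py+ r, are the parental types, so the F1 was c+ py r+ / c py+ r.
The two rarest classes, c+ py+ r+ and c py r, are the double crossovers. Comparing them with the parentals, only the py allele has switched, so py is the middle locus and the order is r – py – c.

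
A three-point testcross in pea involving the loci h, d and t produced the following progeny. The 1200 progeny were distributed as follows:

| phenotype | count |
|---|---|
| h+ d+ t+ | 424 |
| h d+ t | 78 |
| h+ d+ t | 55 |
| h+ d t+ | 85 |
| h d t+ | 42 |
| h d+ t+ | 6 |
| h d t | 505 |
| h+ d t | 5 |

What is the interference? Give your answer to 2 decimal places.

The two most frequent reciprocal classes, h d t and h+ d+ t+, are the parental types, so the F1 was h d t / h+ d+ t+.
The two rarest classes, h+ d t and h d+ t+, are the double crossovers. Comparing them with the parentals, only the h allele has switched, so h is the middle locus and the order is d – h – t.
d–h: (163 + 11)/1200 = 0.1450; h–t: (97 + 11)/1200 = 0.0900.
Expected DCO frequency = 0.1450 × 0.0900 ≈ 0.01305; observed = 11/1200 ≈ 0.00917.
Coefficient of coincidence = 0.00917/0.01305 ≈ 0.70; interference = 1 − 0.70 = 0.30.

0.30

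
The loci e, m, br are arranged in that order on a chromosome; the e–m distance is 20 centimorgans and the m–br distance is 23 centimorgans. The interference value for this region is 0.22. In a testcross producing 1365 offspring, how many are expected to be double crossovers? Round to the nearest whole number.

49

Map distances give recombination frequencies of 0.200 and 0.230 for the two intervals.
With interference 0.22 (so coincidence = 0.78), expected double-crossover frequency = 0.200 × 0.230 × 0.78 = 0.03588.
Expected number = 0.03588 × 1365 = 48.98 ≈ 49.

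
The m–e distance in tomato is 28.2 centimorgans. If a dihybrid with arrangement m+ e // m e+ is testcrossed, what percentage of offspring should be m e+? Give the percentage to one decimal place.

35.9%

A map distance of 28.2 centimorgans corresponds to a recombination frequency of 0.282.
The F1 is m+ e / m e+, so m e+ is a parental gamete class with expected frequency (1 − r)/2 = 0.718/2 = 0.3590.
That is 0.3590 = 35.9% of the progeny.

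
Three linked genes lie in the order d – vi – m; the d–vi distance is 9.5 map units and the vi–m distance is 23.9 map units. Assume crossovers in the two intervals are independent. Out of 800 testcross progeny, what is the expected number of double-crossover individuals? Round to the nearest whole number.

18

Map distances give recombination frequencies of 0.095 and 0.239 for the two intervals.
With no interference, expected double-crossover frequency = 0.095 × 0.239 = 0.02270.
Expected number = 0.02270 × 800 = 18.16 ≈ 18.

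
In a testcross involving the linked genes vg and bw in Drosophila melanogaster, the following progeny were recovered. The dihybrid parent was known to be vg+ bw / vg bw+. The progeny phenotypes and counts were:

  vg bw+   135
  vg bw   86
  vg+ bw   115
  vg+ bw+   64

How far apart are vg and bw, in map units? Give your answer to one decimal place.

37.5 map units

The recombinant classes are vg+ bw+ and vg bw: 64 + 86 = 150.
Recombination frequency = 150/400 = 0.3750 ≈ 37.5%, i.e. 37.5 map units.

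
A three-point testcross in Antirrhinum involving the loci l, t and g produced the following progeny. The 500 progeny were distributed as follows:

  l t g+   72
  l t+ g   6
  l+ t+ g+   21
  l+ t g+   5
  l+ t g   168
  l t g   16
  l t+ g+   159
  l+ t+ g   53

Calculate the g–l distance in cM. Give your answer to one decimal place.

9.6 cM

The two most frequent reciprocal classes, l+ t g and l t+ g+, are the parental types, so the F1 was l+ t g / l t+ g+.
The two rarest classes, l+ t g+ and l t+ g, are the double crossovers. Comparing them with the parentals, only the g allele has switched, so g is the middle locus and the order is l – g – t.
Crossovers in the l–g interval produce the single-crossover classes l t g and l+ t+ g+ (16 + 21 = 37) plus the double crossovers (11).
RF(l–g) = (37 + 11) / 500 = 48/500 = 0.0960 → 9.6 cM.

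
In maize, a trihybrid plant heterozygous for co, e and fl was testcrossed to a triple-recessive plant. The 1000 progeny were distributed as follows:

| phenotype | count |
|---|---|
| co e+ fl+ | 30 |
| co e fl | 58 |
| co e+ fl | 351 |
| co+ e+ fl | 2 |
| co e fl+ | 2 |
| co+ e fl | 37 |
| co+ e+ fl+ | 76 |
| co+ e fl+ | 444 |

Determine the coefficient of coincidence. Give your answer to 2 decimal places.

0.41

The two most frequent reciprocal classes, co+ e fl+ and co e+ fl, are the parental types, so the F1 was co+ e fl+ / co e+ fl.
The two rarest classes, co e fl+ and co+ e+ fl, are the double crossovers. Comparing them with the parentals, only the co allele has switched, so co is the middle locus and the order is e – co – fl.
e–co: (134 + 4)/1000 = 0.1380; co–fl: (67 + 4)/1000 = 0.0710.
Expected DCO frequency = 0.1380 × 0.0710 ≈ 0.00980; observed = 4/1000 ≈ 0.00400.
Coefficient of coincidence = 0.00400/0.00980 ≈ 0.41.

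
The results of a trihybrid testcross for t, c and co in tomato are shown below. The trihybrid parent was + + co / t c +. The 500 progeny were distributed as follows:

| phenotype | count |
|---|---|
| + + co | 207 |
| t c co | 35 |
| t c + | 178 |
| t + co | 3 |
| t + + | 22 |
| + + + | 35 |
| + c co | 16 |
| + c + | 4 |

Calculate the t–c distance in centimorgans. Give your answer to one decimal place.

9.0 centimorgans

The two rarest classes, t + co and + c +, are the double crossovers. Comparing them with the parentals, only the t allele has switched, so t is the middle locus and the order is c – t – co.
Crossovers in the c–t interval produce the single-crossover classes + c co and t + + (16 + 22 = 38) plus the double crossovers (7).
RF(c–t) = (38 + 7) / 500 = 45/500 = 0.0900 → 9.0 centimorgans.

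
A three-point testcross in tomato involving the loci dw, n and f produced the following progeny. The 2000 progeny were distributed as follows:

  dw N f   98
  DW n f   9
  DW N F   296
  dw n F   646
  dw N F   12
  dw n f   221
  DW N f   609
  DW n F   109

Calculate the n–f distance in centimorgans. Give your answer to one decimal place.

26.9 centimorgans

The two most frequent reciprocal classes, DW N f and dw n F, are the parental types, so the F1 was DW N f / dw n F.
The two rarest classes, DW n f and dw N F, are the double crossovers. Comparing them with the parentals, only the n allele has switched, so n is the middle locus and the order is f – n – dw.
Crossovers in the f–n interval produce the single-crossover classes DW N F and dw n f (296 + 221 = 517) plus the double crossovers (21).
RF(f–n) = (517 + 21) / 2000 = 538/2000 = 0.2690 → 26.9 centimorgans.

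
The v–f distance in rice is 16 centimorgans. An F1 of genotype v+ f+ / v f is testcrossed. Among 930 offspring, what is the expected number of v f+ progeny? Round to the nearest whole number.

74

A map distance of 16 centimorgans corresponds to a recombination frequency of 0.160.
The F1 is v+ f+ / v f, so v f+ is a recombinant gamete class with expected frequency r/2 = 0.160/2 = 0.0800.
Expected number = 0.0800 × 930 = 74.40 ≈ 74.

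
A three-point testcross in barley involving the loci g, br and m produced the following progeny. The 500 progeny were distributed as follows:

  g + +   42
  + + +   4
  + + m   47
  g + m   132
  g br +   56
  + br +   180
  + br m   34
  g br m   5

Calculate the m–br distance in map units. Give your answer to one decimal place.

17.0 map units

The two most frequent reciprocal classes, g + m and + br +, are the parental types, so the F1 was g + m / + br +.
The two rarest classes, g br m and + + +, are the double crossovers. Comparing them with the parentals, only the br allele has switched, so br is the middle locus and the order is m – br – g.
Crossovers in the m–br interval produce the single-crossover classes g + + and + br m (42 + 34 = 76) plus the double crossovers (9).
RF(m–br) = (76 + 9) / 500 = 85/500 = 0.1700 → 17.0 map units.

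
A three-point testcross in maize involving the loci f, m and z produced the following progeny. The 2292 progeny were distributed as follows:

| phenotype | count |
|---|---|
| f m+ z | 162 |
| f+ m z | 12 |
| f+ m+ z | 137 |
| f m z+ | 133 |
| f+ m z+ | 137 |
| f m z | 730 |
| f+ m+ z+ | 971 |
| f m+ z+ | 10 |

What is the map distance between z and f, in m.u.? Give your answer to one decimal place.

The two most frequent reciprocal classes, f m z and f+ m+ z+, are the parental types, so the F1 was f m z / f+ m+ z+.
The two rarest classes, f+ m z and f m+ z+, are the double crossovers. Comparing them with the parentals, only the f allele has switched, so f is the middle locus and the order is m – f – z.
Crossovers in the f–z interval produce the single-crossover classes f m z+ and f+ m+ z (133 + 137 = 270) plus the double crossovers (22).
RF(f–z) = (270 + 22) / 2292 = 292/2292 = 0.1274 → 12.7 m.u.

12.7 m.u.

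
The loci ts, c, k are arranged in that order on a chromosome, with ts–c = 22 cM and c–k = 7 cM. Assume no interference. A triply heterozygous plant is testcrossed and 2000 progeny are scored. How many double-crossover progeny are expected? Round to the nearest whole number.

31

Map distances give recombination frequencies of 0.220 and 0.070 for the two intervals.
With no interference, expected double-crossover frequency = 0.220 × 0.070 = 0.01540.
Expected number = 0.01540 × 2000 = 30.80 ≈ 31.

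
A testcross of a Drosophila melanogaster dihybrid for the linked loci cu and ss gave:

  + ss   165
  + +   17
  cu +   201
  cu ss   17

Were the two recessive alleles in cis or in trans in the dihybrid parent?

trans

The two most frequent classes are + ss (165) and cu + (201); these are the parental (non-recombinant) types.
So the F1 carried + ss on one chromosome and cu + on the other — the recessive alleles are on opposite chromosomes (trans / repulsion).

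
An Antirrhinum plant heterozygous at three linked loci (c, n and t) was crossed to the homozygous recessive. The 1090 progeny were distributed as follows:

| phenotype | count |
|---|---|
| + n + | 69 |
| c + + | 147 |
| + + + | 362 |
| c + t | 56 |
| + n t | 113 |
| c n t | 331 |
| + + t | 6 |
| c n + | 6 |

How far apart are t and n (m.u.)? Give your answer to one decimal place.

12.6 m.u.

The two most frequent reciprocal classes, c n t and + + +, are the parental types, so the F1 was c n t / + + +.
The two rarest classes, c n + and + + t, are the double crossovers. Comparing them with the parentals, only the t allele has switched, so t is the middle locus and the order is c – t – n.
Crossovers in the t–n interval produce the single-crossover classes c + t and + n + (56 + 69 = 125) plus the double crossovers (12).
RF(t–n) = (125 + 12) / 1090 = 137/1090 = 0.1257 → 12.6 m.u.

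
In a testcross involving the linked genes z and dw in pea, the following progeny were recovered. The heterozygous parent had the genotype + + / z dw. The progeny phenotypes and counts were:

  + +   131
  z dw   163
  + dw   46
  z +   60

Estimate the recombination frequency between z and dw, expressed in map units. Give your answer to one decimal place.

26.5 map units

The recombinant classes are + dw and z +: 46 + 60 = 106.
Recombination frequency = 106/400 = 0.2650 ≈ 26.5%, i.e. 26.5 map units.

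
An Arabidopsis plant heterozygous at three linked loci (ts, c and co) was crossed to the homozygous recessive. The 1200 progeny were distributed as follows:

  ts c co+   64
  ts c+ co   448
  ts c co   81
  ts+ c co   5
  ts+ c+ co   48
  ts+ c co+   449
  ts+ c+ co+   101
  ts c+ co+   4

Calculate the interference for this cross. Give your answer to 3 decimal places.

The two most frequent reciprocal classes, ts+ c co+ and ts c+ co, are the parental types, so the F1 was ts+ c co+ / ts c+ co.
The two rarest classes, ts+ c co and ts c+ co+, are the double crossovers. Comparing them with the parentals, only the co allele has switched, so co is the middle locus and the order is ts – co – c.
ts–co: (112 + 9)/1200 = 0.1008; co–c: (182 + 9)/1200 = 0.1592.
Expected DCO frequency = 0.1008 × 0.1592 ≈ 0.01605; observed = 9/1200 ≈ 0.00750.
Coefficient of coincidence = 0.00750/0.01605 ≈ 0.467; interference = 1 − 0.467 = 0.533.

0.533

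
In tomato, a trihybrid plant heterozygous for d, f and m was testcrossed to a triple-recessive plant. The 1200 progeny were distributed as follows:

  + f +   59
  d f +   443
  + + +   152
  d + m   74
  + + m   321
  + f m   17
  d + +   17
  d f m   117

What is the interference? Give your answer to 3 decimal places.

0.194

The two most frequent reciprocal classes, d f + and + + m, are the parental types, so the F1 was d f + / + + m.
The two rarest classes, d + + and + f m, are the double crossovers. Comparing them with the parentals, only the f allele has switched, so f is the middle locus and the order is m – f – d.
m–f: (269 + 34)/1200 = 0.2525; f–d: (133 + 34)/1200 = 0.1392.
Expected DCO frequency = 0.2525 × 0.1392 ≈ 0.03515; observed = 34/1200 ≈ 0.02833.
Coefficient of coincidence = 0.02833/0.03515 ≈ 0.806; interference = 1 − 0.806 = 0.194.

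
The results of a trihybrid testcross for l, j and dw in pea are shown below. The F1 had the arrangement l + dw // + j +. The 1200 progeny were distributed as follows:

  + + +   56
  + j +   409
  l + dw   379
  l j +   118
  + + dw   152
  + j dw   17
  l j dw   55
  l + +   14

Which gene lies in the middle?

dw

The two rarest classes, l + + and + j dw, are the double crossovers. Comparing them with the parentals, only the dw allele has switched, so dw is the middle locus and the order is j – dw – l.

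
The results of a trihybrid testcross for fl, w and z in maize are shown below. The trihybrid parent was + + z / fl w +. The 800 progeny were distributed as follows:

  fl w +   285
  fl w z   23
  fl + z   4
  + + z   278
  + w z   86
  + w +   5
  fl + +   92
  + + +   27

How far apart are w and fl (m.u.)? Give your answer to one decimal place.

The two rarest classes, fl + z and + w +, are the double crossovers. Comparing them with the parentals, only the fl allele has switched, so fl is the middle locus and the order is z – fl – w.
Crossovers in the fl–w interval produce the single-crossover classes + w z and fl + + (86 + 92 = 178) plus the double crossovers (9).
RF(fl–w) = (178 + 9) / 800 = 187/800 = 0.2338 → 23.4 m.u.

23.4 m.u.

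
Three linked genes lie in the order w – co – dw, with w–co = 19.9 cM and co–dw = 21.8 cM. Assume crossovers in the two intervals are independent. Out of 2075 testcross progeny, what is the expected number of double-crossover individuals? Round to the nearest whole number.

Map distances give recombination frequencies of 0.199 and 0.218 for the two intervals.
With no interference, expected double-crossover frequency = 0.199 × 0.218 = 0.04338.
Expected number = 0.04338 × 2075 = 90.02 ≈ 90.

90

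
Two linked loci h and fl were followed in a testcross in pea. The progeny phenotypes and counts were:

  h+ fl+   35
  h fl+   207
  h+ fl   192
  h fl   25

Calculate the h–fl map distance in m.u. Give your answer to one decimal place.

The two most frequent classes, h+ fl (192) and h fl+ (207), are the parental types, so the F1 was h+ fl / h fl+.
The recombinant classes are h+ fl+ and h fl: 35 + 25 = 60.
Recombination frequency = 60/459 = 0.1307 ≈ 13.1%, i.e. 13.1 m.u.

13.1 m.u.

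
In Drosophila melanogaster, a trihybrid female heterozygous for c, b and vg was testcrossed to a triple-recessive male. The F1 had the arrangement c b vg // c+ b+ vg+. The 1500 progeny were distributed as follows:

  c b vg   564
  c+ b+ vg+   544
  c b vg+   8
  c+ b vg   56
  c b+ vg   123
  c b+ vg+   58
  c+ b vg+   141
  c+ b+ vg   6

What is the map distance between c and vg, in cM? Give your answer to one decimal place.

8.5 cM

The two rarest classes, c b vg+ and c+ b+ vg, are the double crossovers. Comparing them with the parentals, only the vg allele has switched, so vg is the middle locus and the order is c – vg – b.
Crossovers in the c–vg interval produce the single-crossover classes c+ b vg and c b+ vg+ (56 + 58 = 114) plus the double crossovers (14).
RF(c–vg) = (114 + 14) / 1500 = 128/1500 = 0.0853 → 8.5 cM.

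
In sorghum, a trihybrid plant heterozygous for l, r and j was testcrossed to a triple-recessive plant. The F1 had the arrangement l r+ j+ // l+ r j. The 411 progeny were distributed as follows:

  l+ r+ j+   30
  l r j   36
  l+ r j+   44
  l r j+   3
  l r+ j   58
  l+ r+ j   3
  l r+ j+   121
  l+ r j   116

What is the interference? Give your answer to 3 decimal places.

The two rarest classes, l r j+ and l+ r+ j, are the double crossovers. Comparing them with the parentals, only the r allele has switched, so r is the middle locus and the order is l – r – j.
l–r: (66 + 6)/411 = 0.1752; r–j: (102 + 6)/411 = 0.2628.
Expected DCO frequency = 0.1752 × 0.2628 ≈ 0.04604; observed = 6/411 ≈ 0.01460.
Coefficient of coincidence = 0.01460/0.04604 ≈ 0.317; interference = 1 − 0.317 = 0.683.

0.683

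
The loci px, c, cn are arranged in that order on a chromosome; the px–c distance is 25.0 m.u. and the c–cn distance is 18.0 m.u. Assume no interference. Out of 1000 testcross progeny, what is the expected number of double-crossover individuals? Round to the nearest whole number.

45

Map distances give recombination frequencies of 0.250 and 0.180 for the two intervals.
With no interference, expected double-crossover frequency = 0.250 × 0.180 = 0.04500.
Expected number = 0.04500 × 1000 = 45.00 ≈ 45.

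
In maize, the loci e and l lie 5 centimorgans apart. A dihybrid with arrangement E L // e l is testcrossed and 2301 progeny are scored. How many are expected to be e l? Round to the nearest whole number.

A map distance of 5 centimorgans corresponds to a recombination frequency of 0.050.
The F1 is E L / e l, so e l is a parental gamete class with expected frequency (1 − r)/2 = 0.950/2 = 0.4750.
Expected number = 0.4750 × 2301 = 1092.97 ≈ 1093.

1093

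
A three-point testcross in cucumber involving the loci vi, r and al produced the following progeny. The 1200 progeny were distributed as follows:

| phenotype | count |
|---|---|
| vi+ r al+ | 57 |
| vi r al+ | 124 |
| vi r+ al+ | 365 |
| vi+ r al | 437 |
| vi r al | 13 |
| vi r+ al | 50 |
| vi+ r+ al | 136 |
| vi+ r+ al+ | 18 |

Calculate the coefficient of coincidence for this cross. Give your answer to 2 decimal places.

0.93

The two most frequent reciprocal classes, vi r+ al+ and vi+ r al, are the parental types, so the F1 was vi r+ al+ / vi+ r al.
The two rarest classes, vi+ r+ al+ and vi r al, are the double crossovers. Comparing them with the parentals, only the vi allele has switched, so vi is the middle locus and the order is r – vi – al.
r–vi: (260 + 31)/1200 = 0.2425; vi–al: (107 + 31)/1200 = 0.1150.
Expected DCO frequency = 0.2425 × 0.1150 ≈ 0.02789; observed = 31/1200 ≈ 0.02583.
Coefficient of coincidence = 0.02583/0.02789 ≈ 0.93.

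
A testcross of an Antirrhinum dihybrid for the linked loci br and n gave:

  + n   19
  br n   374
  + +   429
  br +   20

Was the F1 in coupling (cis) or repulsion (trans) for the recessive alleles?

cis

The two most frequent classes are + + (429) and br n (374); these are the parental (non-recombinant) types.
So the F1 carried + + on one chromosome and br n on the other — the recessive alleles are on the same chromosome (cis / coupling).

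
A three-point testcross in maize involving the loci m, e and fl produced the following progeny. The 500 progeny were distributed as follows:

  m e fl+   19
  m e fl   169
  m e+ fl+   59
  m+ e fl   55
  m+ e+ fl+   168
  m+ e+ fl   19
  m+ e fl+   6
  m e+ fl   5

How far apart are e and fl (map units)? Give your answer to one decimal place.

9.8 map units

The two most frequent reciprocal classes, m+ e+ fl+ and m e fl, are the parental types, so the F1 was m+ e+ fl+ / m e fl.
The two rarest classes, m+ e fl+ and m e+ fl, are the double crossovers. Comparing them with the parentals, only the e allele has switched, so e is the middle locus and the order is m – e – fl.
Crossovers in the e–fl interval produce the single-crossover classes m+ e+ fl and m e fl+ (19 + 19 = 38) plus the double crossovers (11).
RF(e–fl) = (38 + 11) / 500 = 49/500 = 0.0980 → 9.8 map units.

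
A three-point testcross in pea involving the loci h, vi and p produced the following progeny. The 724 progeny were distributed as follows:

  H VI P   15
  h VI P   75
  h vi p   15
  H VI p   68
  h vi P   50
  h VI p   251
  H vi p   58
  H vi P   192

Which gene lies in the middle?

vi

The two most frequent reciprocal classes, H vi P and h VI p, are the parental types, so the F1 was H vi P / h VI p.
The two rarest classes, H VI P and h vi p, are the double crossovers. Comparing them with the parentals, only the vi allele has switched, so vi is the middle locus and the order is p – vi – h.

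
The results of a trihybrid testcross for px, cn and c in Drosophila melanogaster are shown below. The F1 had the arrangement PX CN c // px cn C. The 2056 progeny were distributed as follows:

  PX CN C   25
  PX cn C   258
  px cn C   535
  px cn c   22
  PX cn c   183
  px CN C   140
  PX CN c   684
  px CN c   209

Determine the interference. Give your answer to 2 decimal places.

0.49

The two rarest classes, PX CN C and px cn c, are the double crossovers. Comparing them with the parentals, only the c allele has switched, so c is the middle locus and the order is px – c – cn.
px–c: (467 + 47)/2056 = 0.2500; c–cn: (323 + 47)/2056 = 0.1800.
Expected DCO frequency = 0.2500 × 0.1800 ≈ 0.04500; observed = 47/2056 ≈ 0.02286.
Coefficient of coincidence = 0.02286/0.04500 ≈ 0.51; interference = 1 − 0.51 = 0.49.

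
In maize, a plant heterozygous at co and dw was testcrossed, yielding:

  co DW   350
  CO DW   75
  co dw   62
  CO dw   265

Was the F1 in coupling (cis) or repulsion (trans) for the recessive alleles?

The two most frequent classes are CO dw (265) and co DW (350); these are the parental (non-recombinant) types.
So the F1 carried CO dw on one chromosome and co DW on the other — the recessive alleles are on opposite chromosomes (trans / repulsion).

trans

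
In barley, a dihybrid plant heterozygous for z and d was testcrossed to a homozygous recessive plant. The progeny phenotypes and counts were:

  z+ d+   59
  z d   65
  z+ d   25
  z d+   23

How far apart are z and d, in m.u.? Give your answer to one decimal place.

27.9 m.u.

The two most frequent classes, z+ d+ (59) and z d (65), are the parental types, so the F1 was z+ d+ / z d.
The recombinant classes are z+ d and z d+: 25 + 23 = 48.
Recombination frequency = 48/172 = 0.2791 ≈ 27.9%, i.e. 27.9 m.u.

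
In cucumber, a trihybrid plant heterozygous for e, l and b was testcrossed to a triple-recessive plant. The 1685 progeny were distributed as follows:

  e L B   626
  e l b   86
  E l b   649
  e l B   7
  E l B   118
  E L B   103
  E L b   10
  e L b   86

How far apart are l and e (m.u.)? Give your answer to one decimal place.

12.2 m.u.

The two most frequent reciprocal classes, E l b and e L B, are the parental types, so the F1 was E l b / e L B.
The two rarest classes, E L b and e l B, are the double crossovers. Comparing them with the parentals, only the l allele has switched, so l is the middle locus and the order is e – l – b.
Crossovers in the e–l interval produce the single-crossover classes e l b and E L B (86 + 103 = 189) plus the double crossovers (17).
RF(e–l) = (189 + 17) / 1685 = 206/1685 = 0.1223 → 12.2 m.u.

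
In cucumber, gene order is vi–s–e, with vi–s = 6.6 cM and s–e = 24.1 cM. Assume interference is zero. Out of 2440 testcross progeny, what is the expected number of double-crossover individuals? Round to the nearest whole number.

39

Map distances give recombination frequencies of 0.066 and 0.241 for the two intervals.
With no interference, expected double-crossover frequency = 0.066 × 0.241 = 0.01591.
Expected number = 0.01591 × 2440 = 38.81 ≈ 39.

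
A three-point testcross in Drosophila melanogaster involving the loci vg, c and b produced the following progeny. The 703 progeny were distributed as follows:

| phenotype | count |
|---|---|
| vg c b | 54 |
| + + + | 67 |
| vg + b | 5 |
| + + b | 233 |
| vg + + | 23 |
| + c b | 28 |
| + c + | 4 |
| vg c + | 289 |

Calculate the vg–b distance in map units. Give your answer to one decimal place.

The two most frequent reciprocal classes, + + b and vg c +, are the parental types, so the F1 was + + b / vg c +.
The two rarest classes, vg + b and + c +, are the double crossovers. Comparing them with the parentals, only the vg allele has switched, so vg is the middle locus and the order is c – vg – b.
Crossovers in the vg–b interval produce the single-crossover classes + + + and vg c b (67 + 54 = 121) plus the double crossovers (9).
RF(vg–b) = (121 + 9) / 703 = 130/703 = 0.1849 → 18.5 map units.

18.5 map units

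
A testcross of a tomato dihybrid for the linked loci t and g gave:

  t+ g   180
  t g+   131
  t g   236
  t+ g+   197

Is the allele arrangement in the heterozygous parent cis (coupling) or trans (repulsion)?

cis

The two most frequent classes are t+ g+ (197) and t g (236); these are the parental (non-recombinant) types.
So the F1 carried t+ g+ on one chromosome and t g on the other — the recessive alleles are on the same chromosome (cis / coupling).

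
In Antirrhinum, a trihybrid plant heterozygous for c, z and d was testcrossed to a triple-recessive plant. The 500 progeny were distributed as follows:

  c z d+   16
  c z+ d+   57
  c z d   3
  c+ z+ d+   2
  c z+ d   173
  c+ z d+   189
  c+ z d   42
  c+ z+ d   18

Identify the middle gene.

z

The two most frequent reciprocal classes, c+ z d+ and c z+ d, are the parental types, so the F1 was c+ z d+ / c z+ d.
The two rarest classes, c+ z+ d+ and c z d, are the double crossovers. Comparing them with the parentals, only the z allele has switched, so z is the middle locus and the order is d – z – c.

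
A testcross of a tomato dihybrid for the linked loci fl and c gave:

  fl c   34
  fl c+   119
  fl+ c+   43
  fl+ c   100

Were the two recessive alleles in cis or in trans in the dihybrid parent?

trans

The two most frequent classes are fl+ c (100) and fl c+ (119); these are the parental (non-recombinant) types.
So the F1 carried fl+ c on one chromosome and fl c+ on the other — the recessive alleles are on opposite chromosomes (trans / repulsion).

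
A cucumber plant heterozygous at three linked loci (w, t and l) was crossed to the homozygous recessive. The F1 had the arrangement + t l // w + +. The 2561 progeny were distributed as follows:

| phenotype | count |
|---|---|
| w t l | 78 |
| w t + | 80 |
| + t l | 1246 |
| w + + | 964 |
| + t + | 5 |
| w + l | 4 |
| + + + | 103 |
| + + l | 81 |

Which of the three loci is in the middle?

l

The two rarest classes, + t + and w + l, are the double crossovers. Comparing them with the parentals, only the l allele has switched, so l is the middle locus and the order is w – l – t.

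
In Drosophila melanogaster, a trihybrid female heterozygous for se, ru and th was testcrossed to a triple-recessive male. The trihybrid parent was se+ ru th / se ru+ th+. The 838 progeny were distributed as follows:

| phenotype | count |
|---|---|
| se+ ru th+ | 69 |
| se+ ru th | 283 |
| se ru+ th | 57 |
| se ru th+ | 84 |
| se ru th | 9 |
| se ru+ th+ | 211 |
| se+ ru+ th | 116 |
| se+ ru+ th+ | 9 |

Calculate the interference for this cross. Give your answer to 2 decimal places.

0.52

The two rarest classes, se ru th and se+ ru+ th+, are the double crossovers. Comparing them with the parentals, only the se allele has switched, so se is the middle locus and the order is ru – se – th.
ru–se: (200 + 18)/838 = 0.2601; se–th: (126 + 18)/838 = 0.1718.
Expected DCO frequency = 0.2601 × 0.1718 ≈ 0.04469; observed = 18/838 ≈ 0.02148.
Coefficient of coincidence = 0.02148/0.04469 ≈ 0.48; interference = 1 − 0.48 = 0.52.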